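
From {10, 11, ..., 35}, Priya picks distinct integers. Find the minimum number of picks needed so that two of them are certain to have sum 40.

17

Group the elements by complementary pair {x, 40−x}: {10,30}, {11,29}, {12,28}, …, giving 10 two-element pairs; the single value 20 (it cannot pair with itself since the integers are distinct); and 5 integers whose partner 40−x falls outside [10,35].
Treating each of those 16 groups as a pigeonhole, one can pick one integer per group — 16 integers — with no two summing to 40.
The 17th integer lands in an occupied pair, forcing a sum of 40.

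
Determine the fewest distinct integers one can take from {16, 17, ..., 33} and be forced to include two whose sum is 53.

Group the elements by complementary pair {x, 53−x}: {20,33}, {21,32}, {22,31}, …, giving 7 two-element pairs and 4 integers whose partner 53−x falls outside [16,33].
By the pigeonhole principle, treating each of those 11 groups as a pigeonhole, one can pick one integer per group — 11 integers — with no two summing to 53.
The 12th integer lands in an occupied pair, forcing a sum of 53.

12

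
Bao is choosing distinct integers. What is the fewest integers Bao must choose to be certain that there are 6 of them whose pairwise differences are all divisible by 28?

141

Integers whose pairwise differences are multiples of 28 are exactly those sharing a remainder mod 28. The 28 residue classes mod 28 are the pigeonholes.
With 140 integers one could put 5 in each residue class and have no class reach 6.
The 141st integer pushes some class to 6, so 28·5 + 1 = 141.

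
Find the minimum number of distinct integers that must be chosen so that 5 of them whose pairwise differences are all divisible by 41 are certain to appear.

Integers whose pairwise differences are multiples of 41 are exactly those sharing a remainder mod 41. The 41 residue classes mod 41 are the pigeonholes.
With 164 integers one could put 4 in each residue class and have no class reach 5.
The 165th integer pushes some class to 5, so 41·4 + 1 = 165.

165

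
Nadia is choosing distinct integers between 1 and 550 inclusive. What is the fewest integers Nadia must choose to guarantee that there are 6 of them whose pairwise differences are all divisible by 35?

Integers whose pairwise differences are multiples of 35 are exactly those sharing a remainder mod 35. By pigeonhole, the 35 residue classes mod 35 are the pigeonholes.
With 175 integers one could put 5 in each residue class and have no class reach 6.
The 176th integer pushes some class to 6, so 35·5 + 1 = 176.

176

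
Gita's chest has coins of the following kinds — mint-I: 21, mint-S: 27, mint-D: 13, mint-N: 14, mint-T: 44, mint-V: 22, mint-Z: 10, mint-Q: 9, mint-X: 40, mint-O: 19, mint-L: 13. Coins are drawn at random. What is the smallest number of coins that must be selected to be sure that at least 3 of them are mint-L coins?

In the worst case for collecting mint-L coins, every non-mint-L coin comes out first.
There are 21 + 27 + 13 + 14 + 44 + 22 + 10 + 9 + 40 + 19 = 219 non-mint-L coins altogether.
After those, each further coin must be mint-L, so 219 + 3 = 222 draws guarantee 3 mint-L coins.

222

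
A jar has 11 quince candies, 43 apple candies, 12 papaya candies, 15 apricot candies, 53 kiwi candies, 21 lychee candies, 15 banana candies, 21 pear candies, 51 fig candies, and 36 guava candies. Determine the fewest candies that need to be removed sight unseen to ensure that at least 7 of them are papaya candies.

273

In the worst case for collecting papaya candies, every non-papaya candy comes out first.
There are 11 + 43 + 15 + 53 + 21 + 15 + 21 + 51 + 36 = 266 non-papaya candies altogether.
After those, each further candy must be papaya, so 266 + 7 = 273 draws guarantee 7 papaya candies.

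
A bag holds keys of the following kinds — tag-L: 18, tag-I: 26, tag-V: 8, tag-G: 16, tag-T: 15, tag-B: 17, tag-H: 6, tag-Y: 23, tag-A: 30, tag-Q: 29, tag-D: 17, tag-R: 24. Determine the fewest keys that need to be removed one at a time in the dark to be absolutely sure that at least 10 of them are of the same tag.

An adversary could hand out at most 9 keys per tag (tag-V, tag-H run out sooner): 9 + 9 + 8 + 9 + 9 + 9 + 6 + 9 + 9 + 9 + 9 + 9 = 104 keys and still no tag has 10.
Pigeonhole: one more key lands in a tag already at 9, so 105 draws are enough and 104 are not.

105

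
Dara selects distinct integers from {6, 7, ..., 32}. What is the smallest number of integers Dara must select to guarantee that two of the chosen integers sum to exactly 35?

16

Group the elements by complementary pair {x, 35−x}: {6,29}, {7,28}, {8,27}, …, giving 12 two-element pairs and 3 integers whose partner 35−x falls outside [6,32].
Treating each of those 15 groups as a pigeonhole, one can pick one integer per group — 15 integers — with no two summing to 35.
The 16th integer lands in an occupied pair, forcing a sum of 35.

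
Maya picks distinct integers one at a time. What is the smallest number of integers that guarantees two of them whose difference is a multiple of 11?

Integers whose pairwise differences are multiples of 11 are exactly those sharing a remainder mod 11. By the pigeonhole principle, the 11 residue classes mod 11 are the pigeonholes.
With 11 integers one could put 1 in each residue class and have no class reach 2.
The 12th integer pushes some class to 2, so 11·1 + 1 = 12.

12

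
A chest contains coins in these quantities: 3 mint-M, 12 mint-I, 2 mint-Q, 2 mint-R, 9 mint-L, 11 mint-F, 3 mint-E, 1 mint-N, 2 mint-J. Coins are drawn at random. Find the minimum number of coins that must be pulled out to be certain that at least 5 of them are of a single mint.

An adversary could hand out at most 4 coins per mint (6 mints run out sooner): 3 + 4 + 2 + 2 + 4 + 4 + 3 + 1 + 2 = 25 coins and still no mint has 5.
By the pigeonhole principle, one more coin lands in a mint already at 4, so 26 draws are enough and 25 are not.

26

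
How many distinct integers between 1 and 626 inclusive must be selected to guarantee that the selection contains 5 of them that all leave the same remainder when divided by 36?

The 36 residue classes mod 36 are the pigeonholes.
With 144 integers one could put 4 in each residue class and have no class reach 5.
The 145th integer pushes some class to 5, so 36·4 + 1 = 145.

145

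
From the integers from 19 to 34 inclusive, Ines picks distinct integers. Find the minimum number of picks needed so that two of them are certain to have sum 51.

Group the elements by complementary pair {x, 51−x}: {19,32}, {20,31}, {21,30}, …, giving 7 two-element pairs and 2 integers whose partner 51−x falls outside [19,34].
Treating each of those 9 groups as a pigeonhole, one can pick one integer per group — 9 integers — with no two summing to 51.
The 10th integer lands in an occupied pair, forcing a sum of 51.

10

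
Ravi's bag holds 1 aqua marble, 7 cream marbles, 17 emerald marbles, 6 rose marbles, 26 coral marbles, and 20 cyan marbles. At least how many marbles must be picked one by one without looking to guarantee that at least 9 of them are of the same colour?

By pigeonhole, the 6 colours are the holes; the marbles drawn are the pigeons.
To avoid 9 of any one colour, the worst case takes at most 8 of each colour, or every marble of a colour that has fewer than 8.
That gives 1 + 7 + 8 + 6 + 8 + 8 = 38 marbles with no colour reaching 9.
The next marble forces some colour to 9, so 38 + 1 = 39.

39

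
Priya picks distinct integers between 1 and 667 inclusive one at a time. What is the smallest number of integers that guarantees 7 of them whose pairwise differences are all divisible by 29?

175

Integers whose pairwise differences are multiples of 29 are exactly those sharing a remainder mod 29. By pigeonhole, the 29 residue classes mod 29 are the pigeonholes.
With 174 integers one could put 6 in each residue class and have no class reach 7.
The 175th integer pushes some class to 7, so 29·6 + 1 = 175.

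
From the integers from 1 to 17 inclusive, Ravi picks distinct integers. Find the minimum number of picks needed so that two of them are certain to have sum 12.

13

Two chosen integers sum to 12 exactly when both halves of some pair {x, 12−x} with 1 ≤ x ≤ 12−x ≤ 11 are chosen — 5 such pairs.
The remaining 7 elements (those with no distinct partner in range) can never complete a 12-sum, so the worst case takes all of them and one from each pair: 7 + 5 = 12.
Pigeonhole: the 13th integer has to be the second member of some pair, so 12 + 1 = 13.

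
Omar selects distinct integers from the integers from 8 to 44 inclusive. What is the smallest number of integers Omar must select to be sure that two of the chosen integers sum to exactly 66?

27

Two chosen integers sum to 66 exactly when both halves of some pair {x, 66−x} with 22 ≤ x ≤ 66−x ≤ 44 are chosen — 11 such pairs.
The remaining 15 elements (those with no distinct partner in range) can never complete a 66-sum, so the worst case takes all of them and one from each pair: 15 + 11 = 26.
By the pigeonhole principle, the 27th integer has to be the second member of some pair, so 26 + 1 = 27.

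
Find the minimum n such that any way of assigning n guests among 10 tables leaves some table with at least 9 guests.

With 80 guests one could put exactly 8 in each of the 10 tables, and no table would reach 9.
One more guest must land in a table that already has 8, giving it 9.
So 10 × 8 + 1 = 81 guests are required.

81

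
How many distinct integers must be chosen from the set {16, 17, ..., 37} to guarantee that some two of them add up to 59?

A set avoiding the sum 59 can contain at most one of each pair {x, 59−x}, plus the 6 elements whose complement lies outside the range.
The integers 16, …, 29 (14 of them) are such a set: any two sum to at least 16+17 = 33 and at most 28+29 = 57 < 59.
By the pigeonhole principle, any 15th integer completes one of the 8 pairs, so 15 choices force a sum of 59.

15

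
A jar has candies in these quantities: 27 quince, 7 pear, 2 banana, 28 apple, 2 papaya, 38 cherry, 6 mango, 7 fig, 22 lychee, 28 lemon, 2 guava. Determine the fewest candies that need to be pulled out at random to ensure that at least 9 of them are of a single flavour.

An adversary could hand out at most 8 candies per flavour (6 flavours run out sooner): 8 + 7 + 2 + 8 + 2 + 8 + 6 + 7 + 8 + 8 + 2 = 66 candies and still no flavour has 9.
By pigeonhole, one more candy lands in a flavour already at 8, so 67 draws are enough and 66 are not.

67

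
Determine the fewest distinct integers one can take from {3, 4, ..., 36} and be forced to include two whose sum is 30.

Group the elements by complementary pair {x, 30−x}: {3,27}, {4,26}, {5,25}, …, giving 12 two-element pairs, the single value 15 (it cannot pair with itself since the integers are distinct), and 9 integers whose partner 30−x falls outside [3,36].
Treating each of those 22 groups as a pigeonhole, one can pick one integer per group — 22 integers — with no two summing to 30.
The 23rd integer lands in an occupied pair, forcing a sum of 30.

23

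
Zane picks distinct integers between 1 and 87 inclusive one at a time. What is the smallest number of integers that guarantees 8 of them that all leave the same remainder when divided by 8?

The 8 residue classes mod 8 are the pigeonholes.
With 56 integers one could put 7 in each residue class and have no class reach 8.
The 57th integer pushes some class to 8, so 8·7 + 1 = 57.

57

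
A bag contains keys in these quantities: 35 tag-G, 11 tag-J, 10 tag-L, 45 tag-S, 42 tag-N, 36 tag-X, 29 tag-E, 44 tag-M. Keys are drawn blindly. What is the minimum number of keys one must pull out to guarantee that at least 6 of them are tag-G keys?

223

In the worst case for collecting tag-G keys, every non-tag-G key comes out first.
There are 11 + 10 + 45 + 42 + 36 + 29 + 44 = 217 non-tag-G keys altogether.
After those, each further key must be tag-G, so 217 + 6 = 223 draws guarantee 6 tag-G keys.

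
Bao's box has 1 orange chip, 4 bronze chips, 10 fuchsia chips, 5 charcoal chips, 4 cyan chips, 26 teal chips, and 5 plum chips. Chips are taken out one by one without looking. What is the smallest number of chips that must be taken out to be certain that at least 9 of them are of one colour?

Pigeonhole: put each drawn chip into a box by colour. The largest draw with every box below 9 takes min(count, 8) from each colour; colours with fewer than 8 contribute all they have.
Σ min(cᵢ, 8) = 1 + 4 + 8 + 5 + 4 + 8 + 5 = 35.
Draw number 35 + 1 = 36 must push one box to 9.

36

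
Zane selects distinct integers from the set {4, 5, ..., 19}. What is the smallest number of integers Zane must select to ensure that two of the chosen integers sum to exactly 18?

Two chosen integers sum to 18 exactly when both halves of some pair {x, 18−x} with 4 ≤ x ≤ 18−x ≤ 14 are chosen — 5 such pairs.
The remaining 6 elements (those with no distinct partner in range) can never complete a 18-sum, so the worst case takes all of them and one from each pair: 6 + 5 = 11.
By the pigeonhole principle, the 12th integer has to be the second member of some pair, so 11 + 1 = 12.

12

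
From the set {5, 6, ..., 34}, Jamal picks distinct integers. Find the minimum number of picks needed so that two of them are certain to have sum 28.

Two chosen integers sum to 28 exactly when both halves of some pair {x, 28−x} with 5 ≤ x ≤ 28−x ≤ 23 are chosen — 9 such pairs.
The remaining 12 elements (those with no distinct partner in range) can never complete a 28-sum, so the worst case takes all of them and one from each pair: 12 + 9 = 21.
The 22nd integer has to be the second member of some pair, so 21 + 1 = 22.

22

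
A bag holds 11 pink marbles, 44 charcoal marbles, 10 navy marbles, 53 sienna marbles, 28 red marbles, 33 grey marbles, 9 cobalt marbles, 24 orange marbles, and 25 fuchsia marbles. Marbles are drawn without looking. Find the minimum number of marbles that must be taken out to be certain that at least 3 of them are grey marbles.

207

In the worst case for collecting grey marbles, every non-grey marble comes out first.
There are 11 + 44 + 10 + 53 + 28 + 9 + 24 + 25 = 204 non-grey marbles altogether.
After those, each further marble must be grey, so 204 + 3 = 207 draws guarantee 3 grey marbles.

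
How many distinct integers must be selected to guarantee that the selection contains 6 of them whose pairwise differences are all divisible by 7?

36

Integers whose pairwise differences are multiples of 7 are exactly those sharing a remainder mod 7. Pigeonhole: the 7 residue classes mod 7 are the pigeonholes.
With 35 integers one could put 5 in each residue class and have no class reach 6.
The 36th integer pushes some class to 6, so 7·5 + 1 = 36.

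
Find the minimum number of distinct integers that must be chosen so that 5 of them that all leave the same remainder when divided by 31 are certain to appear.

125

By the pigeonhole principle, the 31 residue classes mod 31 are the pigeonholes.
With 124 integers one could put 4 in each residue class and have no class reach 5.
The 125th integer pushes some class to 5, so 31·4 + 1 = 125.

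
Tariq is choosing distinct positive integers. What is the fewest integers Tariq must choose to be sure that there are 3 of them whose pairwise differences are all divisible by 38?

Integers whose pairwise differences are multiples of 38 are exactly those sharing a remainder mod 38. The 38 residue classes mod 38 are the pigeonholes.
With 76 integers one could put 2 in each residue class and have no class reach 3.
The 77th integer pushes some class to 3, so 38·2 + 1 = 77.

77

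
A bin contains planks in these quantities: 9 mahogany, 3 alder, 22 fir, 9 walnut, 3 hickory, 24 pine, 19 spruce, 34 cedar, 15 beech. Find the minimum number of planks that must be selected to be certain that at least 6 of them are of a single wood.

42

The 9 woods are the holes; the planks drawn are the pigeons.
To avoid 6 of any one wood, the worst case takes at most 5 of each wood, or every plank of a wood that has fewer than 5.
That gives 5 + 3 + 5 + 5 + 3 + 5 + 5 + 5 + 5 = 41 planks with no wood reaching 6.
The next plank forces some wood to 6, so 41 + 1 = 42.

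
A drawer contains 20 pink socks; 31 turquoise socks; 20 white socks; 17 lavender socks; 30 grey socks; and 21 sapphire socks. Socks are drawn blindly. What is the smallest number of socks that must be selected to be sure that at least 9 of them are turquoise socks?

In the worst case for collecting turquoise socks, every non-turquoise sock comes out first.
There are 20 + 20 + 17 + 30 + 21 = 108 non-turquoise socks altogether.
After those, each further sock must be turquoise, so 108 + 9 = 117 draws guarantee 9 turquoise socks.

117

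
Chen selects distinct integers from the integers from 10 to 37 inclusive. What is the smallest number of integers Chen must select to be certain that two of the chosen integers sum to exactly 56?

Two chosen integers sum to 56 exactly when both halves of some pair {x, 56−x} with 19 ≤ x ≤ 56−x ≤ 37 are chosen — 9 such pairs.
The remaining 10 elements (those with no distinct partner in range) can never complete a 56-sum, so the worst case takes all of them and one from each pair: 10 + 9 = 19.
By the pigeonhole principle, the 20th integer has to be the second member of some pair, so 19 + 1 = 20.

20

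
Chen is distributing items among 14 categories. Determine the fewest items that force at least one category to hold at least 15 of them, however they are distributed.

With 196 items one could put exactly 14 in each of the 14 categories, and no category would reach 15.
One more item must land in a category that already has 14, giving it 15.
So 14 × 14 + 1 = 197 items are required.

197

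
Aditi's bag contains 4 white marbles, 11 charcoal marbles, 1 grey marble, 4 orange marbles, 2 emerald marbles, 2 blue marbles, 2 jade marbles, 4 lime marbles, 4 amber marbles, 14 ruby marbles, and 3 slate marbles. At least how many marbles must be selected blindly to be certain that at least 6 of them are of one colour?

An adversary could hand out at most 5 marbles per colour (9 colours run out sooner): 4 + 5 + 1 + 4 + 2 + 2 + 2 + 4 + 4 + 5 + 3 = 36 marbles and still no colour has 6.
One more marble lands in a colour already at 5, so 37 draws are enough and 36 are not.

37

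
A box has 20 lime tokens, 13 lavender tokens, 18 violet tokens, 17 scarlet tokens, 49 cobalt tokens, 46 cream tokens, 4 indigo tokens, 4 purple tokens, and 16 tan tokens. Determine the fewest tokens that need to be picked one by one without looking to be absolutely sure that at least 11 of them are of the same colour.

Put each drawn token into a box by colour. The largest draw with every box below 11 takes min(count, 10) from each colour; colours with fewer than 10 contribute all they have.
Σ min(cᵢ, 10) = 10 + 10 + 10 + 10 + 10 + 10 + 4 + 4 + 10 = 78.
Draw number 78 + 1 = 79 must push one box to 11.

79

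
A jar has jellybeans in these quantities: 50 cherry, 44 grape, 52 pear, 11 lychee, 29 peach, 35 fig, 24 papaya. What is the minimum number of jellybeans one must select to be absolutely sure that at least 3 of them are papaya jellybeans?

224

In the worst case for collecting papaya jellybeans, every non-papaya jellybean comes out first.
There are 50 + 44 + 52 + 11 + 29 + 35 = 221 non-papaya jellybeans altogether.
After those, each further jellybean must be papaya, so 221 + 3 = 224 draws guarantee 3 papaya jellybeans.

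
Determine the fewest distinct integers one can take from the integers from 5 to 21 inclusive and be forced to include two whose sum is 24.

Group the elements by complementary pair {x, 24−x}: {5,19}, {6,18}, {7,17}, …, giving 7 two-element pairs, the single value 12 (it cannot pair with itself since the integers are distinct), and 2 integers whose partner 24−x falls outside [5,21].
By pigeonhole, treating each of those 10 groups as a pigeonhole, one can pick one integer per group — 10 integers — with no two summing to 24.
The 11th integer lands in an occupied pair, forcing a sum of 24.

11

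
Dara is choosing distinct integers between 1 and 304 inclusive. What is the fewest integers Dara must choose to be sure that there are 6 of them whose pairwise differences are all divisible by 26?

Integers whose pairwise differences are multiples of 26 are exactly those sharing a remainder mod 26. By pigeonhole, the 26 residue classes mod 26 are the pigeonholes.
With 130 integers one could put 5 in each residue class and have no class reach 6.
The 131st integer pushes some class to 6, so 26·5 + 1 = 131.

131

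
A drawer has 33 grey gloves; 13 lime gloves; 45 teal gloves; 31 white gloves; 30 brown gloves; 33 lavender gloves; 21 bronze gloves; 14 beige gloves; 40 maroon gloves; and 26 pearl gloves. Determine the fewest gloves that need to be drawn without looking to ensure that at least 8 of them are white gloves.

263

In the worst case for collecting white gloves, every non-white glove comes out first.
There are 33 + 13 + 45 + 30 + 33 + 21 + 14 + 40 + 26 = 255 non-white gloves altogether.
After those, each further glove must be white, so 255 + 8 = 263 draws guarantee 8 white gloves.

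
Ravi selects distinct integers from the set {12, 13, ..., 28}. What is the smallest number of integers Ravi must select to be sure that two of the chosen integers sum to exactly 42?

Two chosen integers sum to 42 exactly when both halves of some pair {x, 42−x} with 14 ≤ x ≤ 42−x ≤ 28 are chosen — 7 such pairs.
The remaining 3 elements (those with no distinct partner in range) can never complete a 42-sum, so the worst case takes all of them and one from each pair: 3 + 7 = 10.
By the pigeonhole principle, the 11th integer has to be the second member of some pair, so 10 + 1 = 11.

11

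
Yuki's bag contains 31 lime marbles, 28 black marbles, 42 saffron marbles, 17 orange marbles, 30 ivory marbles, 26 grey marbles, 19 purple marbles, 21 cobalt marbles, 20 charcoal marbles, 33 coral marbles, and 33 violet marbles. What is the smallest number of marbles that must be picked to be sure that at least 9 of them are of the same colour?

By pigeonhole, put each drawn marble into a box by colour. The largest draw with every box below 9 takes min(count, 8) from each colour.
Σ min(cᵢ, 8) = 8 + 8 + 8 + 8 + 8 + 8 + 8 + 8 + 8 + 8 + 8 = 88.
Draw number 88 + 1 = 89 must push one box to 9.

89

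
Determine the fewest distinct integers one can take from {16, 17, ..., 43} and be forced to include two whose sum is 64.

A set avoiding the sum 64 can contain at most one of each pair {x, 64−x}, plus the 6 elements whose complement lies outside the range or equal to its own complement.
The integers 16, …, 32 (17 of them) are such a set: any two sum to at least 16+17 = 33 and at most 31+32 = 63 < 64.
Any 18th integer completes one of the 11 pairs, so 18 choices force a sum of 64.

18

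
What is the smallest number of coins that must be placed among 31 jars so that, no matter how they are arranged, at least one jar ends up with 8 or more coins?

218

With 217 coins one could put exactly 7 in each of the 31 jars, and no jar would reach 8.
One more coin must land in a jar that already has 7, giving it 8.
So 31 × 7 + 1 = 218 coins are required.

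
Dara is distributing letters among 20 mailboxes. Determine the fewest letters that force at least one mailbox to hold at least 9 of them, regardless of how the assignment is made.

With 160 letters one could put exactly 8 in each of the 20 mailboxes, and no mailbox would reach 9.
One more letter must land in a mailbox that already has 8, giving it 9.
So 20 × 8 + 1 = 161 letters are required.

161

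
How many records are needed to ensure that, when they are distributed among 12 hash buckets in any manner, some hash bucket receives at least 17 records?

193

With 192 records one could put exactly 16 in each of the 12 hash buckets, and no hash bucket would reach 17.
One more record must land in a hash bucket that already has 16, giving it 17.
So 12 × 16 + 1 = 193 records are required.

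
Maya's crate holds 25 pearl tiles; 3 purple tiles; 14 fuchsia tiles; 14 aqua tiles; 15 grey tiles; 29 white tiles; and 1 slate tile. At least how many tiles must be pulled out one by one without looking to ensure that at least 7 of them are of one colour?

35

An adversary could hand out at most 6 tiles per colour (purple, slate run out sooner): 6 + 3 + 6 + 6 + 6 + 6 + 1 = 34 tiles and still no colour has 7.
One more tile lands in a colour already at 6, so 35 draws are enough and 34 are not.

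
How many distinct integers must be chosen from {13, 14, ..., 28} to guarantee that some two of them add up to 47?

Group the elements by complementary pair {x, 47−x}: {19,28}, {20,27}, {21,26}, …, giving 5 two-element pairs and 6 integers whose partner 47−x falls outside [13,28].
By pigeonhole, treating each of those 11 groups as a pigeonhole, one can pick one integer per group — 11 integers — with no two summing to 47.
The 12th integer lands in an occupied pair, forcing a sum of 47.

12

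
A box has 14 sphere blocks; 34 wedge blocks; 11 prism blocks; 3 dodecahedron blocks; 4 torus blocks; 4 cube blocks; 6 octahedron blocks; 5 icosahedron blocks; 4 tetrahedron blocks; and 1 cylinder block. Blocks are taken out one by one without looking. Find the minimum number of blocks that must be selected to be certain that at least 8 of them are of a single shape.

49

Put each drawn block into a box by shape. The largest draw with every box below 8 takes min(count, 7) from each shape; shapes with fewer than 7 contribute all they have.
Σ min(cᵢ, 7) = 7 + 7 + 7 + 3 + 4 + 4 + 6 + 5 + 4 + 1 = 48.
Draw number 48 + 1 = 49 must push one box to 8.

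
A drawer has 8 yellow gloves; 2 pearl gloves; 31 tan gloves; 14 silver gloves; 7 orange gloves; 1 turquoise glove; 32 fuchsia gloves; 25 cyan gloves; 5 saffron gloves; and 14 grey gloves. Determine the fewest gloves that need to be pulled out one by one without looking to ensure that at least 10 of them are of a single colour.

69

Pigeonhole: put each drawn glove into a box by colour. The largest draw with every box below 10 takes min(count, 9) from each colour; colours with fewer than 9 contribute all they have.
Σ min(cᵢ, 9) = 8 + 2 + 9 + 9 + 7 + 1 + 9 + 9 + 5 + 9 = 68.
Draw number 68 + 1 = 69 must push one box to 10.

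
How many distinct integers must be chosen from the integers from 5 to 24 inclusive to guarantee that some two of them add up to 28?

Two chosen integers sum to 28 exactly when both halves of some pair {x, 28−x} with 5 ≤ x ≤ 28−x ≤ 23 are chosen — 9 such pairs.
The remaining 2 elements (those with no distinct partner in range) can never complete a 28-sum, so the worst case takes all of them and one from each pair: 2 + 9 = 11.
By pigeonhole, the 12th integer has to be the second member of some pair, so 11 + 1 = 12.

12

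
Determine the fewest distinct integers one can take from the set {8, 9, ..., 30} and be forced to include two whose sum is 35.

Group the elements by complementary pair {x, 35−x}: {8,27}, {9,26}, {10,25}, …, giving 10 two-element pairs and 3 integers whose partner 35−x falls outside [8,30].
By the pigeonhole principle, treating each of those 13 groups as a pigeonhole, one can pick one integer per group — 13 integers — with no two summing to 35.
The 14th integer lands in an occupied pair, forcing a sum of 35.

14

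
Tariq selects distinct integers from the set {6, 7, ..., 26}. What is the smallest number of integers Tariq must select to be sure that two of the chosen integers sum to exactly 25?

15

A set avoiding the sum 25 can contain at most one of each pair {x, 25−x}, plus the 7 elements whose complement lies outside the range.
The integers 13, …, 26 (14 of them) are such a set: any two sum to at least 13+14 = 27 > 25.
Pigeonhole: any 15th integer completes one of the 7 pairs, so 15 choices force a sum of 25.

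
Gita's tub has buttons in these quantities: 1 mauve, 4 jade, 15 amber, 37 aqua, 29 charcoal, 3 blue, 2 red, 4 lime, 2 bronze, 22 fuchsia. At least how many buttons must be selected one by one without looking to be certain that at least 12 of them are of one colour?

61

Put each drawn button into a box by colour. The largest draw with every box below 12 takes min(count, 11) from each colour; colours with fewer than 11 contribute all they have.
Σ min(cᵢ, 11) = 1 + 4 + 11 + 11 + 11 + 3 + 2 + 4 + 2 + 11 = 60.
Draw number 60 + 1 = 61 must push one box to 12.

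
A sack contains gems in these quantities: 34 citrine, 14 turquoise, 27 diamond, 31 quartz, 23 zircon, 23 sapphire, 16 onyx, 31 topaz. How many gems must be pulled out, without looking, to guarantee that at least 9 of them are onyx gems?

In the worst case for collecting onyx gems, every non-onyx gem comes out first.
There are 34 + 14 + 27 + 31 + 23 + 23 + 31 = 183 non-onyx gems altogether.
After those, each further gem must be onyx, so 183 + 9 = 192 draws guarantee 9 onyx gems.

192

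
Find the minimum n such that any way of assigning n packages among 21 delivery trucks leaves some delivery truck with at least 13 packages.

253

With 252 packages one could put exactly 12 in each of the 21 delivery trucks, and no delivery truck would reach 13.
By the pigeonhole principle, one more package must land in a delivery truck that already has 12, giving it 13.
So 21 × 12 + 1 = 253 packages are required.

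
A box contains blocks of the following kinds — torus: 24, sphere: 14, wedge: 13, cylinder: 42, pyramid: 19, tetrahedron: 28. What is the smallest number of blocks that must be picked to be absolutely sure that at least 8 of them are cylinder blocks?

106

In the worst case for collecting cylinder blocks, every non-cylinder block comes out first.
There are 24 + 14 + 13 + 19 + 28 = 98 non-cylinder blocks altogether.
After those, each further block must be cylinder, so 98 + 8 = 106 draws guarantee 8 cylinder blocks.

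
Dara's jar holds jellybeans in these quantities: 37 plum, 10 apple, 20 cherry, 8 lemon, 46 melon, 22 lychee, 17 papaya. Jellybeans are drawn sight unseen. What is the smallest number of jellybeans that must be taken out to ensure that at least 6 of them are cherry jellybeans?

146

In the worst case for collecting cherry jellybeans, every non-cherry jellybean comes out first.
There are 37 + 10 + 8 + 46 + 22 + 17 = 140 non-cherry jellybeans altogether.
After those, each further jellybean must be cherry, so 140 + 6 = 146 draws guarantee 6 cherry jellybeans.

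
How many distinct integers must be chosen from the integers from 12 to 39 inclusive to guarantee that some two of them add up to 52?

A set avoiding the sum 52 can contain at most one of each pair {x, 52−x}, plus the 2 elements whose complement lies outside the range or equal to its own complement.
The integers 12, …, 26 (15 of them) are such a set: any two sum to at least 12+13 = 25 and at most 25+26 = 51 < 52.
Pigeonhole: any 16th integer completes one of the 13 pairs, so 16 choices force a sum of 52.

16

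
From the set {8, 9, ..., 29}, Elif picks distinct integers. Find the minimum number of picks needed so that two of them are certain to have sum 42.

15

A set avoiding the sum 42 can contain at most one of each pair {x, 42−x}, plus the 6 elements whose complement lies outside the range or equal to its own complement.
The integers 8, …, 21 (14 of them) are such a set: any two sum to at least 8+9 = 17 and at most 20+21 = 41 < 42.
Any 15th integer completes one of the 8 pairs, so 15 choices force a sum of 42.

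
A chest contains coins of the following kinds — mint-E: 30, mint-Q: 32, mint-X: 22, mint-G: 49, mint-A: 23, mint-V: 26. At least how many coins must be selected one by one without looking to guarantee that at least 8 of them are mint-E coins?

160

In the worst case for collecting mint-E coins, every non-mint-E coin comes out first.
There are 32 + 22 + 49 + 23 + 26 = 152 non-mint-E coins altogether.
After those, each further coin must be mint-E, so 152 + 8 = 160 draws guarantee 8 mint-E coins.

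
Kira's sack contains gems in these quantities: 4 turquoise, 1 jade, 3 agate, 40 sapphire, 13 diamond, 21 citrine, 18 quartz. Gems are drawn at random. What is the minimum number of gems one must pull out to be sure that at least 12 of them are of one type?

53

Pigeonhole: the 7 types are the holes; the gems drawn are the pigeons.
To avoid 12 of any one type, the worst case takes at most 11 of each type, or every gem of a type that has fewer than 11.
That gives 4 + 1 + 3 + 11 + 11 + 11 + 11 = 52 gems with no type reaching 12.
The next gem forces some type to 12, so 52 + 1 = 53.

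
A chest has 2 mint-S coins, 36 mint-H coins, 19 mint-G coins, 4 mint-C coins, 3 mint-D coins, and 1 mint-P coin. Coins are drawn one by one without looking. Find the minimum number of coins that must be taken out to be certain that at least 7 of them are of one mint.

23

The 6 mints are the holes; the coins drawn are the pigeons.
To avoid 7 of any one mint, the worst case takes at most 6 of each mint, or every coin of a mint that has fewer than 6.
That gives 2 + 6 + 6 + 4 + 3 + 1 = 22 coins with no mint reaching 7.
The next coin forces some mint to 7, so 22 + 1 = 23.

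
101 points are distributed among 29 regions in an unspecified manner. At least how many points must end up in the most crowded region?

The 29 regions are the holes and the 101 points are the pigeons.
If every region held at most 3 points, the total would be at most 29 × 3 = 87, which is less than 101.
So some region holds at least ⌈101/29⌉ = 4 points.

4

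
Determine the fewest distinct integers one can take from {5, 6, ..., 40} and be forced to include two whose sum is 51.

Group the elements by complementary pair {x, 51−x}: {11,40}, {12,39}, {13,38}, …, giving 15 two-element pairs and 6 integers whose partner 51−x falls outside [5,40].
By the pigeonhole principle, treating each of those 21 groups as a pigeonhole, one can pick one integer per group — 21 integers — with no two summing to 51.
The 22nd integer lands in an occupied pair, forcing a sum of 51.

22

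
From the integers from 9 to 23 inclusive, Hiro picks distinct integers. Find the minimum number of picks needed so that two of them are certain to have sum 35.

10

Two chosen integers sum to 35 exactly when both halves of some pair {x, 35−x} with 12 ≤ x ≤ 35−x ≤ 23 are chosen — 6 such pairs.
The remaining 3 elements (those with no distinct partner in range) can never complete a 35-sum, so the worst case takes all of them and one from each pair: 3 + 6 = 9.
The 10th integer has to be the second member of some pair, so 9 + 1 = 10.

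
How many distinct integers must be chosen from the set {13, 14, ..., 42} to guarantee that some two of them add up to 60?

19

Two chosen integers sum to 60 exactly when both halves of some pair {x, 60−x} with 18 ≤ x ≤ 60−x ≤ 42 are chosen — 12 such pairs.
The remaining 6 elements (those with no distinct partner in range) can never complete a 60-sum, so the worst case takes all of them and one from each pair: 6 + 12 = 18.
By pigeonhole, the 19th integer has to be the second member of some pair, so 18 + 1 = 19.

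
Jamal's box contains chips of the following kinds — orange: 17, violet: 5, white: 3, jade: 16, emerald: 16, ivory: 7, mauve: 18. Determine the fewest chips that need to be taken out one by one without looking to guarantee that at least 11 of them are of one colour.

By pigeonhole, put each drawn chip into a box by colour. The largest draw with every box below 11 takes min(count, 10) from each colour; colours with fewer than 10 contribute all they have.
Σ min(cᵢ, 10) = 10 + 5 + 3 + 10 + 10 + 7 + 10 = 55.
Draw number 55 + 1 = 56 must push one box to 11.

56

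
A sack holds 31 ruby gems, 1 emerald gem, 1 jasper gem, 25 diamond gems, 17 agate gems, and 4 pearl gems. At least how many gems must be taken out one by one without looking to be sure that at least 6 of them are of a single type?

By pigeonhole, put each drawn gem into a box by type. The largest draw with every box below 6 takes min(count, 5) from each type; types with fewer than 5 contribute all they have.
Σ min(cᵢ, 5) = 5 + 1 + 1 + 5 + 5 + 4 = 21.
Draw number 21 + 1 = 22 must push one box to 6.

22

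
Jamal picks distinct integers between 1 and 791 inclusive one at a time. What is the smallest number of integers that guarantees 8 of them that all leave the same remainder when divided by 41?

288

By pigeonhole, the 41 residue classes mod 41 are the pigeonholes.
With 287 integers one could put 7 in each residue class and have no class reach 8.
The 288th integer pushes some class to 8, so 41·7 + 1 = 288.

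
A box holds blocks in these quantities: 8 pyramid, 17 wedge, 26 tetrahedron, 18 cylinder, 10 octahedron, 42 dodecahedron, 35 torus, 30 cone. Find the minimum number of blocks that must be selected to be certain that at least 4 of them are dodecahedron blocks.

In the worst case for collecting dodecahedron blocks, every non-dodecahedron block comes out first.
There are 8 + 17 + 26 + 18 + 10 + 35 + 30 = 144 non-dodecahedron blocks altogether.
After those, each further block must be dodecahedron, so 144 + 4 = 148 draws guarantee 4 dodecahedron blocks.

148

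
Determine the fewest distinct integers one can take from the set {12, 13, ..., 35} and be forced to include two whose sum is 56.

18

A set avoiding the sum 56 can contain at most one of each pair {x, 56−x}, plus the 10 elements whose complement lies outside the range or equal to its own complement.
The integers 12, …, 28 (17 of them) are such a set: any two sum to at least 12+13 = 25 and at most 27+28 = 55 < 56.
Any 18th integer completes one of the 7 pairs, so 18 choices force a sum of 56.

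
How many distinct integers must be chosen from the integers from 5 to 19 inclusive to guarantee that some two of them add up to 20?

Group the elements by complementary pair {x, 20−x}: {5,15}, {6,14}, {7,13}, …, giving 5 two-element pairs, the single value 10 (it cannot pair with itself since the integers are distinct), and 4 integers whose partner 20−x falls outside [5,19].
Pigeonhole: treating each of those 10 groups as a pigeonhole, one can pick one integer per group — 10 integers — with no two summing to 20.
The 11th integer lands in an occupied pair, forcing a sum of 20.

11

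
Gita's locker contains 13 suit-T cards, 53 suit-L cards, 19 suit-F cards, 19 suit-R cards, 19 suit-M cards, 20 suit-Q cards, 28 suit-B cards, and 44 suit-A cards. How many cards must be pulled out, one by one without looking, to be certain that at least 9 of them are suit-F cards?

205

In the worst case for collecting suit-F cards, every non-suit-F card comes out first.
There are 13 + 53 + 19 + 19 + 20 + 28 + 44 = 196 non-suit-F cards altogether.
After those, each further card must be suit-F, so 196 + 9 = 205 draws guarantee 9 suit-F cards.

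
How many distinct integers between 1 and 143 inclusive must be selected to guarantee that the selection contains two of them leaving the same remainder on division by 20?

The 20 residue classes mod 20 are the pigeonholes.
With 20 integers one could put 1 in each residue class and have no class reach 2.
The 21st integer pushes some class to 2, so 20·1 + 1 = 21.

21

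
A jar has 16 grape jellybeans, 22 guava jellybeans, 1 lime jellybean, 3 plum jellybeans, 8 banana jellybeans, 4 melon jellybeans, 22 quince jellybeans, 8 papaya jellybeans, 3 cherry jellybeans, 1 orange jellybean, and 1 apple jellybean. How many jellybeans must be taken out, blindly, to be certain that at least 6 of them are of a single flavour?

The 11 flavours are the holes; the jellybeans drawn are the pigeons.
To avoid 6 of any one flavour, the worst case takes at most 5 of each flavour, or every jellybean of a flavour that has fewer than 5.
That gives 5 + 5 + 1 + 3 + 5 + 4 + 5 + 5 + 3 + 1 + 1 = 38 jellybeans with no flavour reaching 6.
The next jellybean forces some flavour to 6, so 38 + 1 = 39.

39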